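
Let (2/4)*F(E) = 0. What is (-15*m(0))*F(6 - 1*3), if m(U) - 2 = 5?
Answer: 0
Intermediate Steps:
F(E) = 0 (F(E) = 2*0 = 0)
m(U) = 7 (m(U) = 2 + 5 = 7)
(-15*m(0))*F(6 - 1*3) = -15*7*0 = -105*0 = 0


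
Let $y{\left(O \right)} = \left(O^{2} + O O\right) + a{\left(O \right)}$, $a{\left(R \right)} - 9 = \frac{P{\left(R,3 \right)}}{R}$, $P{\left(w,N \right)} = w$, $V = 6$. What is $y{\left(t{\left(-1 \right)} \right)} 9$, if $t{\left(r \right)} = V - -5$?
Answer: $2268$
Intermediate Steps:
$t{\left(r \right)} = 11$ ($t{\left(r \right)} = 6 - -5 = 6 + 5 = 11$)
$a{\left(R \right)} = 10$ ($a{\left(R \right)} = 9 + \frac{R}{R} = 9 + 1 = 10$)
$y{\left(O \right)} = 10 + 2 O^{2}$ ($y{\left(O \right)} = \left(O^{2} + O O\right) + 10 = \left(O^{2} + O^{2}\right) + 10 = 2 O^{2} + 10 = 10 + 2 O^{2}$)
$y{\left(t{\left(-1 \right)} \right)} 9 = \left(10 + 2 \cdot 11^{2}\right) 9 = \left(10 + 2 \cdot 121\right) 9 = \left(10 + 242\right) 9 = 252 \cdot 9 = 2268$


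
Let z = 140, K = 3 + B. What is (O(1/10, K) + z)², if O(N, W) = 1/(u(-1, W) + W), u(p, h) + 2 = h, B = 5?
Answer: 3845521/196 ≈ 19620.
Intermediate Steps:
u(p, h) = -2 + h
K = 8 (K = 3 + 5 = 8)
O(N, W) = 1/(-2 + 2*W) (O(N, W) = 1/((-2 + W) + W) = 1/(-2 + 2*W))
(O(1/10, K) + z)² = (1/(2*(-1 + 8)) + 140)² = ((½)/7 + 140)² = ((½)*(⅐) + 140)² = (1/14 + 140)² = (1961/14)² = 3845521/196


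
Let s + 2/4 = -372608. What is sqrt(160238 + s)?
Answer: I*sqrt(849482)/2 ≈ 460.84*I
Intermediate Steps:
s = -745217/2 (s = -1/2 - 372608 = -745217/2 ≈ -3.7261e+5)
sqrt(160238 + s) = sqrt(160238 - 745217/2) = sqrt(-424741/2) = I*sqrt(849482)/2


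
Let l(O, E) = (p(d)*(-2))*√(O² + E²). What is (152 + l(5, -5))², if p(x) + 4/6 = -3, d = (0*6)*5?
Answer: 232136/9 + 33440*√2/3 ≈ 41557.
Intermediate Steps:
d = 0 (d = 0*5 = 0)
p(x) = -11/3 (p(x) = -⅔ - 3 = -11/3)
l(O, E) = 22*√(E² + O²)/3 (l(O, E) = (-11/3*(-2))*√(O² + E²) = 22*√(E² + O²)/3)
(152 + l(5, -5))² = (152 + 22*√((-5)² + 5²)/3)² = (152 + 22*√(25 + 25)/3)² = (152 + 22*√50/3)² = (152 + 22*(5*√2)/3)² = (152 + 110*√2/3)²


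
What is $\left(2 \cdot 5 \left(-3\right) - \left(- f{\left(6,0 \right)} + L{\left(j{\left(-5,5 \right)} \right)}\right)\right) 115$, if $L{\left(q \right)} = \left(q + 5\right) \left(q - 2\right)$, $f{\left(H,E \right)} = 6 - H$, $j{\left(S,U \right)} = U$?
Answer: $-6900$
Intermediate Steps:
$L{\left(q \right)} = \left(-2 + q\right) \left(5 + q\right)$ ($L{\left(q \right)} = \left(5 + q\right) \left(-2 + q\right) = \left(-2 + q\right) \left(5 + q\right)$)
$\left(2 \cdot 5 \left(-3\right) - \left(- f{\left(6,0 \right)} + L{\left(j{\left(-5,5 \right)} \right)}\right)\right) 115 = \left(2 \cdot 5 \left(-3\right) - \left(-10 + 5^{2} + 3 \cdot 5\right)\right) 115 = \left(10 \left(-3\right) - \left(-10 + 25 + 15\right)\right) 115 = \left(-30 + \left(0 - 30\right)\right) 115 = \left(-30 - 30\right) 115 = \left(-60\right) 115 = -6900$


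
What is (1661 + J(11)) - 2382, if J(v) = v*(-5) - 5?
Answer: -781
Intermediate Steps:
J(v) = -5 - 5*v (J(v) = -5*v - 5 = -5 - 5*v)
(1661 + J(11)) - 2382 = (1661 + (-5 - 5*11)) - 2382 = (1661 + (-5 - 55)) - 2382 = (1661 - 60) - 2382 = 1601 - 2382 = -781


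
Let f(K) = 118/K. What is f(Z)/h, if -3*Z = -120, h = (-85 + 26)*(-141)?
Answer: 1/2820 ≈ 0.00035461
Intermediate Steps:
h = 8319 (h = -59*(-141) = 8319)
Z = 40 (Z = -1/3*(-120) = 40)
f(Z)/h = (118/40)/8319 = (118*(1/40))*(1/8319) = (59/20)*(1/8319) = 1/2820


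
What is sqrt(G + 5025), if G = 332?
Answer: sqrt(5357) ≈ 73.192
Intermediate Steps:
sqrt(G + 5025) = sqrt(332 + 5025) = sqrt(5357)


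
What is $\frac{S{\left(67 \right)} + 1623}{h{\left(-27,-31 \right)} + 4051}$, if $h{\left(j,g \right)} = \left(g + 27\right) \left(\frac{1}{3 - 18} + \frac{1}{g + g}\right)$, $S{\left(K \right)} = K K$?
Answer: $\frac{2842080}{1883869} \approx 1.5086$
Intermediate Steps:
$S{\left(K \right)} = K^{2}$
$h{\left(j,g \right)} = \left(27 + g\right) \left(- \frac{1}{15} + \frac{1}{2 g}\right)$ ($h{\left(j,g \right)} = \left(27 + g\right) \left(\frac{1}{-15} + \frac{1}{2 g}\right) = \left(27 + g\right) \left(- \frac{1}{15} + \frac{1}{2 g}\right)$)
$\frac{S{\left(67 \right)} + 1623}{h{\left(-27,-31 \right)} + 4051} = \frac{67^{2} + 1623}{\frac{405 - - 31 \left(39 + 2 \left(-31\right)\right)}{30 \left(-31\right)} + 4051} = \frac{4489 + 1623}{\frac{1}{30} \left(- \frac{1}{31}\right) \left(405 - - 31 \left(39 - 62\right)\right) + 4051} = \frac{6112}{\frac{1}{30} \left(- \frac{1}{31}\right) \left(405 - \left(-31\right) \left(-23\right)\right) + 4051} = \frac{6112}{\frac{1}{30} \left(- \frac{1}{31}\right) \left(405 - 713\right) + 4051} = \frac{6112}{\frac{1}{30} \left(- \frac{1}{31}\right) \left(-308\right) + 4051} = \frac{6112}{\frac{154}{465} + 4051} = \frac{6112}{\frac{1883869}{465}} = 6112 \cdot \frac{465}{1883869} = \frac{2842080}{1883869}$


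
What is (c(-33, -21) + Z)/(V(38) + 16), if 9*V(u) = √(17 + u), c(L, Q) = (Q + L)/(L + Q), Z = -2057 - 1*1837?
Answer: -5045328/20681 + 35037*√55/20681 ≈ -231.40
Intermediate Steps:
Z = -3894 (Z = -2057 - 1837 = -3894)
c(L, Q) = 1 (c(L, Q) = (L + Q)/(L + Q) = 1)
V(u) = √(17 + u)/9
(c(-33, -21) + Z)/(V(38) + 16) = (1 - 3894)/(√(17 + 38)/9 + 16) = -3893/(√55/9 + 16) = -3893/(16 + √55/9)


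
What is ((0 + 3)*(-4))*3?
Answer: -36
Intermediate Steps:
((0 + 3)*(-4))*3 = (3*(-4))*3 = -12*3 = -36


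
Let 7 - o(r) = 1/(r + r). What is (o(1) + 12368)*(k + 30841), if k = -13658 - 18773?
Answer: -19675455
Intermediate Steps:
o(r) = 7 - 1/(2*r) (o(r) = 7 - 1/(r + r) = 7 - 1/(2*r))
k = -32431
(o(1) + 12368)*(k + 30841) = ((7 - ½/1) + 12368)*(-32431 + 30841) = ((7 - ½*1) + 12368)*(-1590) = ((7 - ½) + 12368)*(-1590) = (13/2 + 12368)*(-1590) = (24749/2)*(-1590) = -19675455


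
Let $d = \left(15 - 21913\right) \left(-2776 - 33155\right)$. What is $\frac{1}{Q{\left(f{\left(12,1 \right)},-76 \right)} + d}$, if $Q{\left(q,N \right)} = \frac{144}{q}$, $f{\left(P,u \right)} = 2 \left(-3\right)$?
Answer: $\frac{1}{786817014} \approx 1.2709 \cdot 10^{-9}$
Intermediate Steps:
$f{\left(P,u \right)} = -6$
$d = 786817038$ ($d = \left(-21898\right) \left(-35931\right) = 786817038$)
$\frac{1}{Q{\left(f{\left(12,1 \right)},-76 \right)} + d} = \frac{1}{\frac{144}{-6} + 786817038} = \frac{1}{144 \left(- \frac{1}{6}\right) + 786817038} = \frac{1}{-24 + 786817038} = \frac{1}{786817014}$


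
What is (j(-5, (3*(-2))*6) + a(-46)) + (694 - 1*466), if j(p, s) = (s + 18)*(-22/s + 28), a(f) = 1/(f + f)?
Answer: -26405/92 ≈ -287.01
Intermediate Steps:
a(f) = 1/(2*f)
j(p, s) = (18 + s)*(28 - 22/s)
(j(-5, (3*(-2))*6) + a(-46)) + (694 - 1*466) = ((482 - 396/((3*(-2))*6) + 28*((3*(-2))*6)) + (½)/(-46)) + (694 - 1*466) = ((482 - 396/((-6*6)) + 28*(-6*6)) + (½)*(-1/46)) + (694 - 466) = ((482 - 396/(-36) + 28*(-36)) - 1/92) + 228 = ((482 - 396*(-1/36) - 1008) - 1/92) + 228 = ((482 + 11 - 1008) - 1/92) + 228 = (-515 - 1/92) + 228 = -47381/92 + 228 = -26405/92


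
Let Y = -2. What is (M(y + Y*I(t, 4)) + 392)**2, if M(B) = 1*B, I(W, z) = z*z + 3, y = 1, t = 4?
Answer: 126025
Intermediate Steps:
I(W, z) = 3 + z**2 (I(W, z) = z**2 + 3 = 3 + z**2)
M(B) = B
(M(y + Y*I(t, 4)) + 392)**2 = ((1 - 2*(3 + 4**2)) + 392)**2 = ((1 - 2*(3 + 16)) + 392)**2 = ((1 - 2*19) + 392)**2 = ((1 - 38) + 392)**2 = (-37 + 392)**2 = 355**2 = 126025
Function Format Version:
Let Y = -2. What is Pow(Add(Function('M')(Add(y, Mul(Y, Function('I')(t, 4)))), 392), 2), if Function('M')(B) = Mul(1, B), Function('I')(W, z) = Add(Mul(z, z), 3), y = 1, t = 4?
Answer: 126025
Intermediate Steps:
Function('I')(W, z) = Add(3, Pow(z, 2)) (Function('I')(W, z) = Add(Pow(z, 2), 3) = Add(3, Pow(z, 2)))
Function('M')(B) = B
Pow(Add(Function('M')(Add(y, Mul(Y, Function('I')(t, 4)))), 392), 2) = Pow(Add(Add(1, Mul(-2, Add(3, Pow(4, 2)))), 392), 2) = Pow(Add(Add(1, Mul(-2, Add(3, 16))), 392), 2) = Pow(Add(Add(1, Mul(-2, 19)), 392), 2) = Pow(Add(Add(1, -38), 392), 2) = Pow(Add(-37, 392), 2) = Pow(355, 2) = 126025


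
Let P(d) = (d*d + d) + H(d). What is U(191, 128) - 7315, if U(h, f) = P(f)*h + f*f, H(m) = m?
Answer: 3187309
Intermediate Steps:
P(d) = d² + 2*d (P(d) = (d*d + d) + d = (d² + d) + d = (d + d²) + d = d² + 2*d)
U(h, f) = f² + f*h*(2 + f) (U(h, f) = (f*(2 + f))*h + f*f = f*h*(2 + f) + f² = f² + f*h*(2 + f))
U(191, 128) - 7315 = 128*(128 + 191*(2 + 128)) - 7315 = 128*(128 + 191*130) - 7315 = 128*(128 + 24830) - 7315 = 128*24958 - 7315 = 3194624 - 7315 = 3187309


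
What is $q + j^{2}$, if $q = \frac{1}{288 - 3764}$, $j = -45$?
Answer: $\frac{7038899}{3476} \approx 2025.0$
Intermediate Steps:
$q = - \frac{1}{3476}$ ($q = \frac{1}{-3476} = - \frac{1}{3476} \approx -0.00028769$)
$q + j^{2} = - \frac{1}{3476} + \left(-45\right)^{2} = - \frac{1}{3476} + 2025 = \frac{7038899}{3476}$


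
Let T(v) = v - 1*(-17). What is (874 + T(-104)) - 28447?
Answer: -27660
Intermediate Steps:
T(v) = 17 + v (T(v) = v + 17 = 17 + v)
(874 + T(-104)) - 28447 = (874 + (17 - 104)) - 28447 = (874 - 87) - 28447 = 787 - 28447 = -27660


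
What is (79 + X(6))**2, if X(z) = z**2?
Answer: 13225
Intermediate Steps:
(79 + X(6))**2 = (79 + 6**2)**2 = (79 + 36)**2 = 115**2 = 13225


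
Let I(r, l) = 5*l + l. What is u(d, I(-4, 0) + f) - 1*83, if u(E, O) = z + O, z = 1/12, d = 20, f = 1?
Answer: -983/12 ≈ -81.917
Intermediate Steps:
z = 1/12 (z = 1*(1/12) = 1/12 ≈ 0.083333)
I(r, l) = 6*l
u(E, O) = 1/12 + O
u(d, I(-4, 0) + f) - 1*83 = (1/12 + (6*0 + 1)) - 1*83 = (1/12 + (0 + 1)) - 83 = (1/12 + 1) - 83 = 13/12 - 83 = -983/12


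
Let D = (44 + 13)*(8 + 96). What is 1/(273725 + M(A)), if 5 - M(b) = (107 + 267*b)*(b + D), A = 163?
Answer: -1/265464418 ≈ -3.7670e-9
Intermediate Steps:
D = 5928 (D = 57*104 = 5928)
M(b) = 5 - (107 + 267*b)*(5928 + b) (M(b) = 5 - (107 + 267*b)*(b + 5928) = 5 - (107 + 267*b)*(5928 + b))
1/(273725 + M(A)) = 1/(273725 + (-634291 - 1582883*163 - 267*163²)) = 1/(273725 + (-634291 - 258009929 - 267*26569)) = 1/(273725 + (-634291 - 258009929 - 7093923)) = 1/(273725 - 265738143) = 1/(-265464418) = -1/265464418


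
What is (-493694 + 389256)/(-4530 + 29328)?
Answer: -52219/12399 ≈ -4.2115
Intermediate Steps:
(-493694 + 389256)/(-4530 + 29328) = -104438/24798 = -104438*1/24798 = -52219/12399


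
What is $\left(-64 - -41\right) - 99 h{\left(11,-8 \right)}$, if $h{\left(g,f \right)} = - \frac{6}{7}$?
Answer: $\frac{433}{7} \approx 61.857$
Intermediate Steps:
$h{\left(g,f \right)} = - \frac{6}{7}$ ($h{\left(g,f \right)} = \left(-6\right) \frac{1}{7} = - \frac{6}{7}$)
$\left(-64 - -41\right) - 99 h{\left(11,-8 \right)} = \left(-64 - -41\right) - - \frac{594}{7} = \left(-64 + 41\right) + \frac{594}{7} = -23 + \frac{594}{7} = \frac{433}{7}$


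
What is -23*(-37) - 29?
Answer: 822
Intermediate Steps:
-23*(-37) - 29 = 851 - 29 = 822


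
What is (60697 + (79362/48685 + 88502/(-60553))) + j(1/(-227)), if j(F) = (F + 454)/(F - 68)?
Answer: 145365318539726808/2395190949515 ≈ 60691.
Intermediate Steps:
j(F) = (454 + F)/(-68 + F)
(60697 + (79362/48685 + 88502/(-60553))) + j(1/(-227)) = (60697 + (79362/48685 + 88502/(-60553))) + (454 + 1/(-227))/(-68 + 1/(-227)) = (60697 + (79362*(1/48685) + 88502*(-1/60553))) + (454 - 1/227)/(-68 - 1/227) = (60697 + (79362/48685 - 4658/3187)) + (103057/227)/(-15437/227) = (60697 + 26151964/155159095) - 227/15437*103057/227 = 9417717741179/155159095 - 103057/15437 = 145365318539726808/2395190949515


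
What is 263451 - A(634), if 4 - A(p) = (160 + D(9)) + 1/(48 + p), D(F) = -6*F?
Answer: 179743147/682 ≈ 2.6355e+5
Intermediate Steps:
A(p) = -102 - 1/(48 + p) (A(p) = 4 - ((160 - 6*9) + 1/(48 + p)) = 4 - ((160 - 54) + 1/(48 + p)) = 4 - (106 + 1/(48 + p)) = 4 + (-106 - 1/(48 + p)) = -102 - 1/(48 + p))
263451 - A(634) = 263451 - (-4897 - 102*634)/(48 + 634) = 263451 - (-4897 - 64668)/682 = 263451 - (-69565)/682 = 263451 - 1*(-69565/682) = 263451 + 69565/682 = 179743147/682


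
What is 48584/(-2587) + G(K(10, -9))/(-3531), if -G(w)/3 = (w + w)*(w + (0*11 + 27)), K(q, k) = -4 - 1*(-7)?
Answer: -56717708/3044899 ≈ -18.627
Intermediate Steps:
K(q, k) = 3 (K(q, k) = -4 + 7 = 3)
G(w) = -6*w*(27 + w) (G(w) = -3*(w + w)*(w + (0*11 + 27)) = -3*2*w*(w + (0 + 27)) = -3*2*w*(w + 27) = -3*2*w*(27 + w) = -6*w*(27 + w))
48584/(-2587) + G(K(10, -9))/(-3531) = 48584/(-2587) - 6*3*(27 + 3)/(-3531) = 48584*(-1/2587) - 6*3*30*(-1/3531) = -48584/2587 - 540*(-1/3531) = -48584/2587 + 180/1177 = -56717708/3044899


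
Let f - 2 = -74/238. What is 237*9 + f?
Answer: 254028/119 ≈ 2134.7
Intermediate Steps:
f = 201/119 (f = 2 - 74/238 = 2 - 74*1/238 = 2 - 37/119 = 201/119 ≈ 1.6891)
237*9 + f = 237*9 + 201/119 = 2133 + 201/119 = 254028/119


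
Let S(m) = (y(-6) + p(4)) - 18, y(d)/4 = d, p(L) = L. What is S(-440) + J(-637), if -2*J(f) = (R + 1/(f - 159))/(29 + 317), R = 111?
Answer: -21019971/550832 ≈ -38.160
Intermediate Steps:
y(d) = 4*d
J(f) = -111/692 - 1/(692*(-159 + f)) (J(f) = -(111 + 1/(f - 159))/(2*(29 + 317)) = -(111 + 1/(-159 + f))/(2*346) = -(111/346 + 1/(346*(-159 + f)))/2 = -111/692 - 1/(692*(-159 + f)))
S(m) = -38 (S(m) = (4*(-6) + 4) - 18 = (-24 + 4) - 18 = -20 - 18 = -38)
S(-440) + J(-637) = -38 + (17648 - 111*(-637))/(692*(-159 - 637)) = -38 + (1/692)*(17648 + 70707)/(-796) = -38 + (1/692)*(-1/796)*88355 = -38 - 88355/550832 = -21019971/550832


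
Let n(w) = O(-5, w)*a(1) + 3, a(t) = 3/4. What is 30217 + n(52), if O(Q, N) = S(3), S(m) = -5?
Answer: 120865/4 ≈ 30216.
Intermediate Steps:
a(t) = 3/4 (a(t) = 3*(1/4) = 3/4)
O(Q, N) = -5
n(w) = -3/4 (n(w) = -5*3/4 + 3 = -15/4 + 3 = -3/4)
30217 + n(52) = 30217 - 3/4 = 120865/4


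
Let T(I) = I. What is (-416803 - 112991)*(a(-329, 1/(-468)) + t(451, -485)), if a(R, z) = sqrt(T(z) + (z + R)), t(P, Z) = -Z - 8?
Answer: -252711738 - 88299*I*sqrt(2001662)/13 ≈ -2.5271e+8 - 9.6096e+6*I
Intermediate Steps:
t(P, Z) = -8 - Z
a(R, z) = sqrt(R + 2*z) (a(R, z) = sqrt(z + (z + R)) = sqrt(z + (R + z)) = sqrt(R + 2*z))
(-416803 - 112991)*(a(-329, 1/(-468)) + t(451, -485)) = (-416803 - 112991)*(sqrt(-329 + 2/(-468)) + (-8 - 1*(-485))) = -529794*(sqrt(-329 + 2*(-1/468)) + (-8 + 485)) = -529794*(sqrt(-329 - 1/234) + 477) = -529794*(sqrt(-76987/234) + 477) = -529794*(I*sqrt(2001662)/78 + 477) = -529794*(477 + I*sqrt(2001662)/78) = -252711738 - 88299*I*sqrt(2001662)/13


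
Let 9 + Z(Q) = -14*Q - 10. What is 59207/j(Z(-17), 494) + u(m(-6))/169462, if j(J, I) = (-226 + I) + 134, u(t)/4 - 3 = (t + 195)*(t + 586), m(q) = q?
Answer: 5104805209/34061862 ≈ 149.87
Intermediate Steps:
u(t) = 12 + 4*(195 + t)*(586 + t) (u(t) = 12 + 4*((t + 195)*(t + 586)) = 12 + 4*((195 + t)*(586 + t)) = 12 + 4*(195 + t)*(586 + t))
Z(Q) = -19 - 14*Q (Z(Q) = -9 + (-14*Q - 10) = -9 + (-10 - 14*Q) = -19 - 14*Q)
j(J, I) = -92 + I
59207/j(Z(-17), 494) + u(m(-6))/169462 = 59207/(-92 + 494) + (457092 + 4*(-6)² + 3124*(-6))/169462 = 59207/402 + (457092 + 4*36 - 18744)*(1/169462) = 59207*(1/402) + (457092 + 144 - 18744)*(1/169462) = 59207/402 + 438492*(1/169462) = 59207/402 + 219246/84731 = 5104805209/34061862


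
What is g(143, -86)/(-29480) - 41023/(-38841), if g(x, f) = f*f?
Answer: 20956591/26023470 ≈ 0.80530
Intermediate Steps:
g(x, f) = f²
g(143, -86)/(-29480) - 41023/(-38841) = (-86)²/(-29480) - 41023/(-38841) = 7396*(-1/29480) - 41023*(-1/38841) = -1849/7370 + 41023/38841 = 20956591/26023470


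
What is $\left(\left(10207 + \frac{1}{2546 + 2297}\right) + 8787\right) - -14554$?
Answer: $\frac{162472965}{4843} \approx 33548.0$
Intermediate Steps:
$\left(\left(10207 + \frac{1}{2546 + 2297}\right) + 8787\right) - -14554 = \left(\left(10207 + \frac{1}{4843}\right) + 8787\right) + 14554 = \left(\frac{49432502}{4843} + 8787\right) + 14554 = \frac{91987943}{4843} + 14554 = \frac{162472965}{4843}$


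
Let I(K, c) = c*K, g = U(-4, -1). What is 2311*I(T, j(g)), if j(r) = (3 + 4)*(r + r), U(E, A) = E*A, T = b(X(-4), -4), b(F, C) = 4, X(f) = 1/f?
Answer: 517664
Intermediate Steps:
T = 4
U(E, A) = A*E
g = 4 (g = -1*(-4) = 4)
j(r) = 14*r (j(r) = 7*(2*r) = 14*r)
I(K, c) = K*c
2311*I(T, j(g)) = 2311*(4*(14*4)) = 2311*(4*56) = 2311*224 = 517664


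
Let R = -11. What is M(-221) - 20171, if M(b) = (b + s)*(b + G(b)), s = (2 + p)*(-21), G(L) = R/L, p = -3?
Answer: 5308209/221 ≈ 24019.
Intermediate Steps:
G(L) = -11/L
s = 21 (s = (2 - 3)*(-21) = -1*(-21) = 21)
M(b) = (21 + b)*(b - 11/b) (M(b) = (b + 21)*(b - 11/b) = (21 + b)*(b - 11/b))
M(-221) - 20171 = (-11 + (-221)² - 231/(-221) + 21*(-221)) - 20171 = (-11 + 48841 - 231*(-1/221) - 4641) - 20171 = (-11 + 48841 + 231/221 - 4641) - 20171 = 9766000/221 - 20171 = 5308209/221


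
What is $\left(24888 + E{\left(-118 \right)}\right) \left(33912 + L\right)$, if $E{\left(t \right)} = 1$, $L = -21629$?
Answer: $305711587$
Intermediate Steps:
$\left(24888 + E{\left(-118 \right)}\right) \left(33912 + L\right) = \left(24888 + 1\right) \left(33912 - 21629\right) = 24889 \cdot 12283 = 305711587$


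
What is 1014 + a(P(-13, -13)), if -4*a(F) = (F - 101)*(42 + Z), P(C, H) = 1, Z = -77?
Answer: 139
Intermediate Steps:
a(F) = -3535/4 + 35*F/4 (a(F) = -(F - 101)*(42 - 77)/4 = -(-101 + F)*(-35)/4 = -(3535 - 35*F)/4 = -3535/4 + 35*F/4)
1014 + a(P(-13, -13)) = 1014 + (-3535/4 + (35/4)*1) = 1014 + (-3535/4 + 35/4) = 1014 - 875 = 139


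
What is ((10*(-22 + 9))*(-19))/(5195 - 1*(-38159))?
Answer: 1235/21677 ≈ 0.056973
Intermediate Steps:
((10*(-22 + 9))*(-19))/(5195 - 1*(-38159)) = ((10*(-13))*(-19))/(5195 + 38159) = -130*(-19)/43354 = 2470*(1/43354) = 1235/21677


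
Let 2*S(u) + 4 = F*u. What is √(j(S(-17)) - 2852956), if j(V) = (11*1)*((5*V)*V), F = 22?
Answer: I*√888301 ≈ 942.5*I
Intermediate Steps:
S(u) = -2 + 11*u (S(u) = -2 + (22*u)/2 = -2 + 11*u)
j(V) = 55*V² (j(V) = 11*(5*V²) = 55*V²)
√(j(S(-17)) - 2852956) = √(55*(-2 + 11*(-17))² - 2852956) = √(55*(-2 - 187)² - 2852956) = √(55*(-189)² - 2852956) = √(55*35721 - 2852956) = √(1964655 - 2852956) = √(-888301) = I*√888301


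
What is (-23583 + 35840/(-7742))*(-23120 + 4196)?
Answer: 246843880116/553 ≈ 4.4637e+8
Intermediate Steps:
(-23583 + 35840/(-7742))*(-23120 + 4196) = (-23583 + 35840*(-1/7742))*(-18924) = (-23583 - 2560/553)*(-18924) = -13043959/553*(-18924) = 246843880116/553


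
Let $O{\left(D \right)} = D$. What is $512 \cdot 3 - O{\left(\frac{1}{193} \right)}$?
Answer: $\frac{296447}{193} \approx 1536.0$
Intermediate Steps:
$512 \cdot 3 - O{\left(\frac{1}{193} \right)} = 512 \cdot 3 - \frac{1}{193} = 1536 - \frac{1}{193} = \frac{296447}{193}$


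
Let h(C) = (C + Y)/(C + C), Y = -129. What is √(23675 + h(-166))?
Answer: √652412785/166 ≈ 153.87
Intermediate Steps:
h(C) = (-129 + C)/(2*C) (h(C) = (C - 129)/(C + C) = (-129 + C)/((2*C)) = (-129 + C)*(1/(2*C)) = (-129 + C)/(2*C))
√(23675 + h(-166)) = √(23675 + (½)*(-129 - 166)/(-166)) = √(23675 + (½)*(-1/166)*(-295)) = √(23675 + 295/332) = √(7860395/332) = √652412785/166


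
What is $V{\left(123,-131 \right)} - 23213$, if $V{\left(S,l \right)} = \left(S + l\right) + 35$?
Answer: $-23186$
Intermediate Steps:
$V{\left(S,l \right)} = 35 + S + l$
$V{\left(123,-131 \right)} - 23213 = \left(35 + 123 - 131\right) - 23213 = 27 - 23213 = -23186$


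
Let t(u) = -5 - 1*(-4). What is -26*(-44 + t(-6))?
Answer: 1170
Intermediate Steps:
t(u) = -1 (t(u) = -5 + 4 = -1)
-26*(-44 + t(-6)) = -26*(-44 - 1) = -26*(-45) = 1170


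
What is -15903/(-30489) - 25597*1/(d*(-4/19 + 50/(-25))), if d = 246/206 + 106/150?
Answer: 12728552324051/2089268888 ≈ 6092.3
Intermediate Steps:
d = 14684/7725 (d = 246*(1/206) + 106*(1/150) = 123/103 + 53/75 = 14684/7725 ≈ 1.9008)
-15903/(-30489) - 25597*1/(d*(-4/19 + 50/(-25))) = -15903/(-30489) - 25597*7725/(14684*(-4/19 + 50/(-25))) = -15903*(-1/30489) - 25597*7725/(14684*(-4*1/19 + 50*(-1/25))) = 5301/10163 - 25597*7725/(14684*(-4/19 - 2)) = 5301/10163 - 25597/((14684/7725)*(-42/19)) = 5301/10163 - 25597/(-205576/48925) = 5301/10163 - 25597*(-48925/205576) = 5301/10163 + 1252333225/205576 = 12728552324051/2089268888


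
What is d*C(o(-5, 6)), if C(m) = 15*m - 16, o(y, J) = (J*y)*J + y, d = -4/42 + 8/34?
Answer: -139550/357 ≈ -390.90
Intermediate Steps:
d = 50/357 (d = -4*1/42 + 8*(1/34) = -2/21 + 4/17 = 50/357 ≈ 0.14006)
o(y, J) = y + y*J**2 (o(y, J) = y*J**2 + y = y + y*J**2)
C(m) = -16 + 15*m
d*C(o(-5, 6)) = 50*(-16 + 15*(-5*(1 + 6**2)))/357 = 50*(-16 + 15*(-5*(1 + 36)))/357 = 50*(-16 + 15*(-5*37))/357 = 50*(-16 + 15*(-185))/357 = 50*(-16 - 2775)/357 = (50/357)*(-2791) = -139550/357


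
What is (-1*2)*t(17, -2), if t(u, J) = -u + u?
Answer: 0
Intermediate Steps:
t(u, J) = 0
(-1*2)*t(17, -2) = -1*2*0 = -2*0 = 0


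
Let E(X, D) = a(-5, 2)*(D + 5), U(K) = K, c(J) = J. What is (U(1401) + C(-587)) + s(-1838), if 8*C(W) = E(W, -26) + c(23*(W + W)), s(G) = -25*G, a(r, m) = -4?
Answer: 175945/4 ≈ 43986.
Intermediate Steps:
E(X, D) = -20 - 4*D (E(X, D) = -4*(D + 5) = -4*(5 + D) = -20 - 4*D)
C(W) = 21/2 + 23*W/4 (C(W) = ((-20 - 4*(-26)) + 23*(W + W))/8 = ((-20 + 104) + 23*(2*W))/8 = (84 + 46*W)/8 = 21/2 + 23*W/4)
(U(1401) + C(-587)) + s(-1838) = (1401 + (21/2 + (23/4)*(-587))) - 25*(-1838) = (1401 + (21/2 - 13501/4)) + 45950 = (1401 - 13459/4) + 45950 = -7855/4 + 45950 = 175945/4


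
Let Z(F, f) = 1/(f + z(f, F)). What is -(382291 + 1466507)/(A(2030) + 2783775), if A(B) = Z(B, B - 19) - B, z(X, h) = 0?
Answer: -1858966389/2797044598 ≈ -0.66462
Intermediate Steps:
Z(F, f) = 1/f (Z(F, f) = 1/(f + 0) = 1/f)
A(B) = 1/(-19 + B) - B (A(B) = 1/(B - 19) - B = 1/(-19 + B) - B)
-(382291 + 1466507)/(A(2030) + 2783775) = -(382291 + 1466507)/((1 - 1*2030*(-19 + 2030))/(-19 + 2030) + 2783775) = -1848798/((1 - 1*2030*2011)/2011 + 2783775) = -1848798/((1 - 4082330)/2011 + 2783775) = -1848798/((1/2011)*(-4082329) + 2783775) = -1848798/(-4082329/2011 + 2783775) = -1848798/5594089196/2011 = -1848798*2011/5594089196 = -1*1858966389/2797044598 = -1858966389/2797044598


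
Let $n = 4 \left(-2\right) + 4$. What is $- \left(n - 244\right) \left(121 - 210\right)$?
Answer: $-22072$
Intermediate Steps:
$n = -4$ ($n = -8 + 4 = -4$)
$- \left(n - 244\right) \left(121 - 210\right) = - \left(-4 - 244\right) \left(121 - 210\right) = - \left(-248\right) \left(121 - 210\right) = - \left(-248\right) \left(-89\right) = \left(-1\right) 22072 = -22072$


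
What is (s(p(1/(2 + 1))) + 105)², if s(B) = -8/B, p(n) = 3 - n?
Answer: 10404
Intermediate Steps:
(s(p(1/(2 + 1))) + 105)² = (-8/(3 - 1/(2 + 1)) + 105)² = (-8/(3 - 1/3) + 105)² = (-8/(3 - 1*⅓) + 105)² = (-8/(3 - ⅓) + 105)² = (-8/8/3 + 105)² = (-8*3/8 + 105)² = (-3 + 105)² = 102² = 10404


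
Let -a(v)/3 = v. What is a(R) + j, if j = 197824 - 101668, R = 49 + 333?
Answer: 95010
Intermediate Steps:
R = 382
a(v) = -3*v
j = 96156
a(R) + j = -3*382 + 96156 = -1146 + 96156 = 95010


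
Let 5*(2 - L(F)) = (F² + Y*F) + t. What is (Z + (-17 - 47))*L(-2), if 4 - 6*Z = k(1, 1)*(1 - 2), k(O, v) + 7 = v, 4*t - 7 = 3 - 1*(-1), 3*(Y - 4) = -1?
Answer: -24511/180 ≈ -136.17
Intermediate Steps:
Y = 11/3 (Y = 4 + (⅓)*(-1) = 4 - ⅓ = 11/3 ≈ 3.6667)
t = 11/4 (t = 7/4 + (3 - 1*(-1))/4 = 7/4 + (3 + 1)/4 = 7/4 + (¼)*4 = 7/4 + 1 = 11/4 ≈ 2.7500)
k(O, v) = -7 + v
L(F) = 29/20 - 11*F/15 - F²/5 (L(F) = 2 - ((F² + 11*F/3) + 11/4)/5 = 2 - (11/4 + F² + 11*F/3)/5 = 2 + (-11/20 - 11*F/15 - F²/5) = 29/20 - 11*F/15 - F²/5)
Z = -⅓ (Z = ⅔ - (-7 + 1)*(1 - 2)/6 = ⅔ - (-1)*(-1) = ⅔ - ⅙*6 = ⅔ - 1 = -⅓ ≈ -0.33333)
(Z + (-17 - 47))*L(-2) = (-⅓ + (-17 - 47))*(29/20 - 11/15*(-2) - ⅕*(-2)²) = (-⅓ - 64)*(29/20 + 22/15 - ⅕*4) = -193*(29/20 + 22/15 - ⅘)/3 = -193/3*127/60 = -24511/180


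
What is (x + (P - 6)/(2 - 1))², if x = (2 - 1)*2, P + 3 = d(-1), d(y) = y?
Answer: 64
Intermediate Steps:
P = -4 (P = -3 - 1 = -4)
x = 2 (x = 1*2 = 2)
(x + (P - 6)/(2 - 1))² = (2 + (-4 - 6)/(2 - 1))² = (2 - 10/1)² = (2 - 10*1)² = (2 - 10)² = (-8)² = 64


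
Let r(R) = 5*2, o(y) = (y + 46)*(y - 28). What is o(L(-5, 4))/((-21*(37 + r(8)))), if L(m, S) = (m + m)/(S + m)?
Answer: 48/47 ≈ 1.0213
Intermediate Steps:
L(m, S) = 2*m/(S + m) (L(m, S) = (2*m)/(S + m) = 2*m/(S + m))
o(y) = (-28 + y)*(46 + y) (o(y) = (46 + y)*(-28 + y) = (-28 + y)*(46 + y))
r(R) = 10
o(L(-5, 4))/((-21*(37 + r(8)))) = (-1288 + (2*(-5)/(4 - 5))² + 18*(2*(-5)/(4 - 5)))/((-21*(37 + 10))) = (-1288 + (2*(-5)/(-1))² + 18*(2*(-5)/(-1)))/((-21*47)) = (-1288 + (2*(-5)*(-1))² + 18*(2*(-5)*(-1)))/(-987) = (-1288 + 10² + 18*10)*(-1/987) = (-1288 + 100 + 180)*(-1/987) = -1008*(-1/987) = 48/47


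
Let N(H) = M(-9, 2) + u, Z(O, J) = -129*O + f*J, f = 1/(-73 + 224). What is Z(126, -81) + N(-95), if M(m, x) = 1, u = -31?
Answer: -2458965/151 ≈ -16285.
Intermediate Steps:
f = 1/151 ≈ 0.0066225
Z(O, J) = -129*O + J/151
N(H) = -30 (N(H) = 1 - 31 = -30)
Z(126, -81) + N(-95) = (-129*126 + (1/151)*(-81)) - 30 = (-16254 - 81/151) - 30 = -2454435/151 - 30 = -2458965/151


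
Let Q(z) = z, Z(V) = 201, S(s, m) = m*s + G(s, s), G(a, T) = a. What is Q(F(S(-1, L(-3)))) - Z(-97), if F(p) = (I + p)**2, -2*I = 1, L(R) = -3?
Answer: -795/4 ≈ -198.75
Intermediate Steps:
I = -1/2 (I = -1/2*1 = -1/2 ≈ -0.50000)
S(s, m) = s + m*s (S(s, m) = m*s + s = s + m*s)
F(p) = (-1/2 + p)**2
Q(F(S(-1, L(-3)))) - Z(-97) = (-1 + 2*(-(1 - 3)))**2/4 - 1*201 = (-1 + 2*(-1*(-2)))**2/4 - 201 = (-1 + 2*2)**2/4 - 201 = (-1 + 4)**2/4 - 201 = (1/4)*3**2 - 201 = (1/4)*9 - 201 = 9/4 - 201 = -795/4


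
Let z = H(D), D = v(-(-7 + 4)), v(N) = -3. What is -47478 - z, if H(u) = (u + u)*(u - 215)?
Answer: -48786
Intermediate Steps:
D = -3
H(u) = 2*u*(-215 + u) (H(u) = (2*u)*(-215 + u) = 2*u*(-215 + u))
z = 1308 (z = 2*(-3)*(-215 - 3) = 2*(-3)*(-218) = 1308)
-47478 - z = -47478 - 1*1308 = -47478 - 1308 = -48786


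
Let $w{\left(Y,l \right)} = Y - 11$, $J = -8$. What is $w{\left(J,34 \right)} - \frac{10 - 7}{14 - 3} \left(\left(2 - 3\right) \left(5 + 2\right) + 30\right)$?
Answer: $- \frac{278}{11} \approx -25.273$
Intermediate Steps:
$w{\left(Y,l \right)} = -11 + Y$
$w{\left(J,34 \right)} - \frac{10 - 7}{14 - 3} \left(\left(2 - 3\right) \left(5 + 2\right) + 30\right) = \left(-11 - 8\right) - \frac{10 - 7}{14 - 3} \left(\left(2 - 3\right) \left(5 + 2\right) + 30\right) = -19 - \frac{3}{11} \left(\left(-1\right) 7 + 30\right) = -19 - 3 \cdot \frac{1}{11} \left(-7 + 30\right) = -19 - \frac{3}{11} \cdot 23 = -19 - \frac{69}{11} = - \frac{278}{11}$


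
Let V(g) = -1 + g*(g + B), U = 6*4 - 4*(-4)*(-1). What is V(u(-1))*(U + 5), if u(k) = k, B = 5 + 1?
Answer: -78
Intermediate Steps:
B = 6
U = 8 (U = 24 + 16*(-1) = 24 - 16 = 8)
V(g) = -1 + g*(6 + g) (V(g) = -1 + g*(g + 6) = -1 + g*(6 + g))
V(u(-1))*(U + 5) = (-1 + (-1)**2 + 6*(-1))*(8 + 5) = (-1 + 1 - 6)*13 = -6*13 = -78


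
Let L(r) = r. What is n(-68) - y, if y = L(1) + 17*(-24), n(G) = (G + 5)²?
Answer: 4376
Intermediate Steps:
n(G) = (5 + G)²
y = -407 (y = 1 + 17*(-24) = 1 - 408 = -407)
n(-68) - y = (5 - 68)² - 1*(-407) = (-63)² + 407 = 3969 + 407 = 4376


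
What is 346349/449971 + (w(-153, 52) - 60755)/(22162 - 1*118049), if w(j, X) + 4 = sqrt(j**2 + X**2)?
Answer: 60550154552/43146369277 - sqrt(26113)/95887 ≈ 1.4017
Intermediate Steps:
w(j, X) = -4 + sqrt(X**2 + j**2) (w(j, X) = -4 + sqrt(j**2 + X**2) = -4 + sqrt(X**2 + j**2))
346349/449971 + (w(-153, 52) - 60755)/(22162 - 1*118049) = 346349/449971 + ((-4 + sqrt(52**2 + (-153)**2)) - 60755)/(22162 - 1*118049) = 346349*(1/449971) + ((-4 + sqrt(2704 + 23409)) - 60755)/(22162 - 118049) = 346349/449971 + ((-4 + sqrt(26113)) - 60755)/(-95887) = 346349/449971 + (-60759 + sqrt(26113))*(-1/95887) = 346349/449971 + (60759/95887 - sqrt(26113)/95887) = 60550154552/43146369277 - sqrt(26113)/95887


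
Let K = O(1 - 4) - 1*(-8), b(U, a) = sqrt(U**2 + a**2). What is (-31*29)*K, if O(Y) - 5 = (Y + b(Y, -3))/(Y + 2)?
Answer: -14384 + 2697*sqrt(2) ≈ -10570.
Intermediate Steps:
O(Y) = 5 + (Y + sqrt(9 + Y**2))/(2 + Y) (O(Y) = 5 + (Y + sqrt(Y**2 + (-3)**2))/(Y + 2) = 5 + (Y + sqrt(Y**2 + 9))/(2 + Y) = 5 + (Y + sqrt(9 + Y**2))/(2 + Y))
K = 16 - 3*sqrt(2) (K = (10 + sqrt(9 + (1 - 4)**2) + 6*(1 - 4))/(2 + (1 - 4)) - 1*(-8) = (10 + sqrt(9 + (-3)**2) + 6*(-3))/(2 - 3) + 8 = (10 + sqrt(9 + 9) - 18)/(-1) + 8 = -(10 + sqrt(18) - 18) + 8 = -(10 + 3*sqrt(2) - 18) + 8 = -(-8 + 3*sqrt(2)) + 8 = (8 - 3*sqrt(2)) + 8 = 16 - 3*sqrt(2) ≈ 11.757)
(-31*29)*K = (-31*29)*(16 - 3*sqrt(2)) = -899*(16 - 3*sqrt(2)) = -14384 + 2697*sqrt(2)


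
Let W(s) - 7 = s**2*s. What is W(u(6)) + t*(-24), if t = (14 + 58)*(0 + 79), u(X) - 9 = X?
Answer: -133130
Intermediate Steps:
u(X) = 9 + X
t = 5688 (t = 72*79 = 5688)
W(s) = 7 + s**3 (W(s) = 7 + s**2*s = 7 + s**3)
W(u(6)) + t*(-24) = (7 + (9 + 6)**3) + 5688*(-24) = (7 + 15**3) - 136512 = (7 + 3375) - 136512 = 3382 - 136512 = -133130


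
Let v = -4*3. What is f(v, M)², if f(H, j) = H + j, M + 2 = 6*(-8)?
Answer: 3844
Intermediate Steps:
M = -50 (M = -2 + 6*(-8) = -2 - 48 = -50)
v = -12
f(v, M)² = (-12 - 50)² = (-62)² = 3844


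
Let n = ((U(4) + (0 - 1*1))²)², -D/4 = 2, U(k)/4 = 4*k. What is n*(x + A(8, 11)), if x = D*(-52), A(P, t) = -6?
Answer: 6458714010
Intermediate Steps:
U(k) = 16*k (U(k) = 4*(4*k) = 16*k)
D = -8 (D = -4*2 = -8)
n = 15752961 (n = ((16*4 + (0 - 1*1))²)² = ((64 + (0 - 1))²)² = ((64 - 1)²)² = (63²)² = 3969² = 15752961)
x = 416 (x = -8*(-52) = 416)
n*(x + A(8, 11)) = 15752961*(416 - 6) = 15752961*410 = 6458714010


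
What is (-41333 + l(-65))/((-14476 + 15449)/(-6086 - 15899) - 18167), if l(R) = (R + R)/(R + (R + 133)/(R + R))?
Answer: 3869993102045/1701055111212 ≈ 2.2751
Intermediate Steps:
l(R) = 2*R/(R + (133 + R)/(2*R)) (l(R) = (2*R)/(R + (133 + R)/((2*R))) = (2*R)/(R + (133 + R)*(1/(2*R))) = (2*R)/(R + (133 + R)/(2*R)) = 2*R/(R + (133 + R)/(2*R)))
(-41333 + l(-65))/((-14476 + 15449)/(-6086 - 15899) - 18167) = (-41333 + 4*(-65)²/(133 - 65 + 2*(-65)²))/((-14476 + 15449)/(-6086 - 15899) - 18167) = (-41333 + 4*4225/(133 - 65 + 2*4225))/(973/(-21985) - 18167) = (-41333 + 4*4225/(133 - 65 + 8450))/(973*(-1/21985) - 18167) = (-41333 + 4*4225/8518)/(-973/21985 - 18167) = (-41333 + 4*4225*(1/8518))/(-399402468/21985) = (-41333 + 8450/4259)*(-21985/399402468) = -176028797/4259*(-21985/399402468) = 3869993102045/1701055111212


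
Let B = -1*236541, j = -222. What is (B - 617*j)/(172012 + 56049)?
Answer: -99567/228061 ≈ -0.43658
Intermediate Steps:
B = -236541
(B - 617*j)/(172012 + 56049) = (-236541 - 617*(-222))/(172012 + 56049) = (-236541 + 136974)/228061 = -99567*1/228061 = -99567/228061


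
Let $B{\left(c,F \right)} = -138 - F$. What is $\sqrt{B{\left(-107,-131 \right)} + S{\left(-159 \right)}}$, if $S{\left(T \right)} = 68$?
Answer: $\sqrt{61} \approx 7.8102$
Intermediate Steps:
$\sqrt{B{\left(-107,-131 \right)} + S{\left(-159 \right)}} = \sqrt{\left(-138 - -131\right) + 68} = \sqrt{\left(-138 + 131\right) + 68} = \sqrt{-7 + 68} = \sqrt{61}$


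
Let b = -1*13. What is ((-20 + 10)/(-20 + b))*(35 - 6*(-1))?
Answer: 410/33 ≈ 12.424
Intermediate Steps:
b = -13
((-20 + 10)/(-20 + b))*(35 - 6*(-1)) = ((-20 + 10)/(-20 - 13))*(35 - 6*(-1)) = (-10/(-33))*(35 + 6) = -10*(-1/33)*41 = (10/33)*41 = 410/33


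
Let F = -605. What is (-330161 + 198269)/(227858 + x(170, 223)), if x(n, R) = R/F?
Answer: -26598220/45951289 ≈ -0.57884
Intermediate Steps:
x(n, R) = -R/605 (x(n, R) = R/(-605) = R*(-1/605) = -R/605)
(-330161 + 198269)/(227858 + x(170, 223)) = (-330161 + 198269)/(227858 - 1/605*223) = -131892/(227858 - 223/605) = -131892/137853867/605 = -131892*605/137853867 = -26598220/45951289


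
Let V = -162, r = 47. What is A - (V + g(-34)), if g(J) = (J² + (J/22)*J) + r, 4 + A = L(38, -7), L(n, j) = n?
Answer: -11655/11 ≈ -1059.5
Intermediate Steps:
A = 34 (A = -4 + 38 = 34)
g(J) = 47 + 23*J²/22 (g(J) = (J² + (J/22)*J) + 47 = (J² + J²/22) + 47 = 23*J²/22 + 47 = 47 + 23*J²/22)
A - (V + g(-34)) = 34 - (-162 + (47 + (23/22)*(-34)²)) = 34 - (-162 + (47 + (23/22)*1156)) = 34 - (-162 + (47 + 13294/11)) = 34 - (-162 + 13811/11) = 34 - 1*12029/11 = 34 - 12029/11 = -11655/11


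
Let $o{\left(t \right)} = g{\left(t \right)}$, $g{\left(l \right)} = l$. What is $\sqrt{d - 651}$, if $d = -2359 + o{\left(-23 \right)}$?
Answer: $3 i \sqrt{337} \approx 55.073 i$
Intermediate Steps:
$o{\left(t \right)} = t$
$d = -2382$ ($d = -2359 - 23 = -2382$)
$\sqrt{d - 651} = \sqrt{-2382 - 651} = \sqrt{-3033} = 3 i \sqrt{337}$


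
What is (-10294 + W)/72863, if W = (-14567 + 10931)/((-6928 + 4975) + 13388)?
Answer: -117715526/833188405 ≈ -0.14128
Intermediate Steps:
W = -3636/11435 (W = -3636/(-1953 + 13388) = -3636/11435 ≈ -0.31797)
(-10294 + W)/72863 = (-10294 - 3636/11435)/72863 = -117715526/11435*1/72863 = -117715526/833188405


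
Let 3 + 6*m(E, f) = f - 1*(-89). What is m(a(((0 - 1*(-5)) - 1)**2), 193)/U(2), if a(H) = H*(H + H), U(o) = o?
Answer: 93/4 ≈ 23.250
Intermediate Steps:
a(H) = 2*H**2 (a(H) = H*(2*H) = 2*H**2)
m(E, f) = 43/3 + f/6 (m(E, f) = -1/2 + (f - 1*(-89))/6 = -1/2 + (f + 89)/6 = -1/2 + (89 + f)/6 = -1/2 + (89/6 + f/6) = 43/3 + f/6)
m(a(((0 - 1*(-5)) - 1)**2), 193)/U(2) = (43/3 + (1/6)*193)/2 = (43/3 + 193/6)*(1/2) = (93/2)*(1/2) = 93/4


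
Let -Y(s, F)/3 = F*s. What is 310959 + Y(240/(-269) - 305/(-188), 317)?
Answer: 15690702873/50572 ≈ 3.1026e+5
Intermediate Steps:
Y(s, F) = -3*F*s
310959 + Y(240/(-269) - 305/(-188), 317) = 310959 - 3*317*(240/(-269) - 305/(-188)) = 310959 - 3*317*(240*(-1/269) - 305*(-1/188)) = 310959 - 3*317*(-240/269 + 305/188) = 310959 - 3*317*36925/50572 = 310959 - 35115675/50572 = 15690702873/50572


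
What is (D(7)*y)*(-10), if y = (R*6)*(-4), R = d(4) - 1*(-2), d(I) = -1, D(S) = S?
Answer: 1680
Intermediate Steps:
R = 1 (R = -1 - 1*(-2) = -1 + 2 = 1)
y = -24 (y = (1*6)*(-4) = 6*(-4) = -24)
(D(7)*y)*(-10) = (7*(-24))*(-10) = -168*(-10) = 1680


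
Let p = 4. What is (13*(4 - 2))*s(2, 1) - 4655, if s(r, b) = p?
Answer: -4551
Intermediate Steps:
s(r, b) = 4
(13*(4 - 2))*s(2, 1) - 4655 = (13*(4 - 2))*4 - 4655 = (13*2)*4 - 4655 = 26*4 - 4655 = 104 - 4655 = -4551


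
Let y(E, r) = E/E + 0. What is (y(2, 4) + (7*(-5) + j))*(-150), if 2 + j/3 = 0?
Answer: 6000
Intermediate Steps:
j = -6 (j = -6 + 3*0 = -6 + 0 = -6)
y(E, r) = 1 (y(E, r) = 1 + 0 = 1)
(y(2, 4) + (7*(-5) + j))*(-150) = (1 + (7*(-5) - 6))*(-150) = (1 + (-35 - 6))*(-150) = (1 - 41)*(-150) = -40*(-150) = 6000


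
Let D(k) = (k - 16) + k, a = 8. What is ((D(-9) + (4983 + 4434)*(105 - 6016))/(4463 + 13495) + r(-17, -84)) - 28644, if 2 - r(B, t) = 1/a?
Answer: -2280076807/71832 ≈ -31742.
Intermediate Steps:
D(k) = -16 + 2*k (D(k) = (-16 + k) + k = -16 + 2*k)
r(B, t) = 15/8 (r(B, t) = 2 - 1/8 = 2 - 1*⅛ = 2 - ⅛ = 15/8)
((D(-9) + (4983 + 4434)*(105 - 6016))/(4463 + 13495) + r(-17, -84)) - 28644 = (((-16 + 2*(-9)) + (4983 + 4434)*(105 - 6016))/(4463 + 13495) + 15/8) - 28644 = (((-16 - 18) + 9417*(-5911))/17958 + 15/8) - 28644 = ((-34 - 55663887)*(1/17958) + 15/8) - 28644 = (-55663921*1/17958 + 15/8) - 28644 = (-55663921/17958 + 15/8) - 28644 = -222520999/71832 - 28644 = -2280076807/71832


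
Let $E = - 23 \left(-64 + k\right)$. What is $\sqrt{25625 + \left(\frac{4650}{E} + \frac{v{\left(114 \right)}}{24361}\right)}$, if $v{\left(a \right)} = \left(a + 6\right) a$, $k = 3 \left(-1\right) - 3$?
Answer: $\frac{\sqrt{394243291827937370}}{3922121} \approx 160.09$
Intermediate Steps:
$k = -6$ ($k = -3 - 3 = -6$)
$v{\left(a \right)} = a \left(6 + a\right)$ ($v{\left(a \right)} = \left(6 + a\right) a = a \left(6 + a\right)$)
$E = 1610$ ($E = - 23 \left(-64 - 6\right) = \left(-23\right) \left(-70\right) = 1610$)
$\sqrt{25625 + \left(\frac{4650}{E} + \frac{v{\left(114 \right)}}{24361}\right)} = \sqrt{25625 + \left(\frac{4650}{1610} + \frac{114 \left(6 + 114\right)}{24361}\right)} = \sqrt{25625 + \left(4650 \cdot \frac{1}{1610} + 114 \cdot 120 \cdot \frac{1}{24361}\right)} = \sqrt{25625 + \left(\frac{465}{161} + 13680 \cdot \frac{1}{24361}\right)} = \sqrt{25625 + \left(\frac{465}{161} + \frac{13680}{24361}\right)} = \sqrt{25625 + \frac{13530345}{3922121}} = \sqrt{\frac{100517880970}{3922121}} = \frac{\sqrt{394243291827937370}}{3922121}$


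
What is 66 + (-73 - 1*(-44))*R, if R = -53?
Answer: 1603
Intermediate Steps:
66 + (-73 - 1*(-44))*R = 66 + (-73 - 1*(-44))*(-53) = 66 + (-73 + 44)*(-53) = 66 - 29*(-53) = 66 + 1537 = 1603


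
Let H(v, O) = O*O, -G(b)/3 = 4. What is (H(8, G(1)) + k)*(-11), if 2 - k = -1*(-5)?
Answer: -1551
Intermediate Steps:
G(b) = -12 (G(b) = -3*4 = -12)
H(v, O) = O**2
k = -3 (k = 2 - (-1)*(-5) = 2 - 1*5 = 2 - 5 = -3)
(H(8, G(1)) + k)*(-11) = ((-12)**2 - 3)*(-11) = (144 - 3)*(-11) = 141*(-11) = -1551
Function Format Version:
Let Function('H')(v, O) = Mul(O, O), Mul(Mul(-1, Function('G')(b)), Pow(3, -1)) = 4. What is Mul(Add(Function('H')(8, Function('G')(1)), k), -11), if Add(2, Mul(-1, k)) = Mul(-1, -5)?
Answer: -1551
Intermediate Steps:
Function('G')(b) = -12 (Function('G')(b) = Mul(-3, 4) = -12)
Function('H')(v, O) = Pow(O, 2)
k = -3 (k = Add(2, Mul(-1, Mul(-1, -5))) = Add(2, Mul(-1, 5)) = Add(2, -5) = -3)
Mul(Add(Function('H')(8, Function('G')(1)), k), -11) = Mul(Add(Pow(-12, 2), -3), -11) = Mul(Add(144, -3), -11) = Mul(141, -11) = -1551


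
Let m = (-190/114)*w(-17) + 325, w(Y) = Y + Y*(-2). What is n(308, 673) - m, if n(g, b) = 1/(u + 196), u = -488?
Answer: -259883/876 ≈ -296.67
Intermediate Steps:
w(Y) = -Y (w(Y) = Y - 2*Y = -Y)
n(g, b) = -1/292 (n(g, b) = 1/(-488 + 196) = 1/(-292) = -1/292)
m = 890/3 (m = (-190/114)*(-1*(-17)) + 325 = -190*1/114*17 + 325 = -5/3*17 + 325 = -85/3 + 325 = 890/3 ≈ 296.67)
n(308, 673) - m = -1/292 - 1*890/3 = -1/292 - 890/3 = -259883/876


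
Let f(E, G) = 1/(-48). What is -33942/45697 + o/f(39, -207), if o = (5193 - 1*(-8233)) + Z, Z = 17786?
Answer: -68462182614/45697 ≈ -1.4982e+6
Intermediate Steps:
f(E, G) = -1/48
o = 31212 (o = (5193 - 1*(-8233)) + 17786 = (5193 + 8233) + 17786 = 13426 + 17786 = 31212)
-33942/45697 + o/f(39, -207) = -33942/45697 + 31212/(-1/48) = -33942*1/45697 + 31212*(-48) = -33942/45697 - 1498176 = -68462182614/45697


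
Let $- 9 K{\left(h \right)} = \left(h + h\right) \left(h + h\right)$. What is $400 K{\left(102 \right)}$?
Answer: $-1849600$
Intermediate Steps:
$K{\left(h \right)} = - \frac{4 h^{2}}{9}$ ($K{\left(h \right)} = - \frac{\left(h + h\right) \left(h + h\right)}{9} = - \frac{2 h 2 h}{9} = - \frac{4 h^{2}}{9}$)
$400 K{\left(102 \right)} = 400 \left(- \frac{4 \cdot 102^{2}}{9}\right) = 400 \left(\left(- \frac{4}{9}\right) 10404\right) = 400 \left(-4624\right) = -1849600$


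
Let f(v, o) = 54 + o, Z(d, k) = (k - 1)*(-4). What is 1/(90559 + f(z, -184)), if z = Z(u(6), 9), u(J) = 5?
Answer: 1/90429 ≈ 1.1058e-5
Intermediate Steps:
Z(d, k) = 4 - 4*k (Z(d, k) = (-1 + k)*(-4) = 4 - 4*k)
z = -32 (z = 4 - 4*9 = 4 - 36 = -32)
1/(90559 + f(z, -184)) = 1/(90559 + (54 - 184)) = 1/(90559 - 130) = 1/90429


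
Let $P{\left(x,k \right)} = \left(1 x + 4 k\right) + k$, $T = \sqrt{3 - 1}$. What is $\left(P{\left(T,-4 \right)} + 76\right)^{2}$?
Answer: $\left(56 + \sqrt{2}\right)^{2} \approx 3296.4$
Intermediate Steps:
$T = \sqrt{2} \approx 1.4142$
$P{\left(x,k \right)} = x + 5 k$ ($P{\left(x,k \right)} = \left(x + 4 k\right) + k = x + 5 k$)
$\left(P{\left(T,-4 \right)} + 76\right)^{2} = \left(\left(\sqrt{2} + 5 \left(-4\right)\right) + 76\right)^{2} = \left(\left(\sqrt{2} - 20\right) + 76\right)^{2} = \left(\left(-20 + \sqrt{2}\right) + 76\right)^{2} = \left(56 + \sqrt{2}\right)^{2}$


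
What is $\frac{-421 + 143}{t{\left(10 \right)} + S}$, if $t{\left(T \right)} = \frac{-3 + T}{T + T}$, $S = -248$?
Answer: $\frac{5560}{4953} \approx 1.1226$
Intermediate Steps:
$t{\left(T \right)} = \frac{-3 + T}{2 T}$
$\frac{-421 + 143}{t{\left(10 \right)} + S} = \frac{-421 + 143}{\frac{-3 + 10}{2 \cdot 10} - 248} = - \frac{278}{\frac{1}{2} \cdot \frac{1}{10} \cdot 7 - 248} = - \frac{278}{\frac{7}{20} - 248} = - \frac{278}{- \frac{4953}{20}} = \left(-278\right) \left(- \frac{20}{4953}\right) = \frac{5560}{4953}$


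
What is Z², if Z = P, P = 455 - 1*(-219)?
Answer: 454276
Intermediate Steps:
P = 674 (P = 455 + 219 = 674)
Z = 674
Z² = 674² = 454276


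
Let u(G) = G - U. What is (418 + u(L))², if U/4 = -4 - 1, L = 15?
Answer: 205209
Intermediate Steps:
U = -20 (U = 4*(-4 - 1) = 4*(-5) = -20)
u(G) = 20 + G (u(G) = G - 1*(-20) = G + 20 = 20 + G)
(418 + u(L))² = (418 + (20 + 15))² = (418 + 35)² = 453² = 205209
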